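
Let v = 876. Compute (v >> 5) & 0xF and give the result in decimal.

11

v = 1101101100
Shift right by 5: 11011
Mask low 4 bits: 1011 = 11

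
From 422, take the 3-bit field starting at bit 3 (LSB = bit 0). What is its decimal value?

4

v = 110100110
Shift right by 3: 110100
Mask low 3 bits: 100 = 4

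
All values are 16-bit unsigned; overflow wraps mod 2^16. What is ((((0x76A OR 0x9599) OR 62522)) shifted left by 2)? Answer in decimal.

57324

0x76A = 0000011101101010
0x9599 = 1001010110011001
→ OR → 1001011111111011 = 38907
62522 = 1111010000111010
→ OR → 1111011111111011 = 63483
→ shifted left by 2 (mod 2^16) → 1101111111101100 = 57324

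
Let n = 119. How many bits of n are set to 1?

119 = 1110111
Count the 1s: 1 + 1 + 1 + 1 + 1 + 1 = 6

6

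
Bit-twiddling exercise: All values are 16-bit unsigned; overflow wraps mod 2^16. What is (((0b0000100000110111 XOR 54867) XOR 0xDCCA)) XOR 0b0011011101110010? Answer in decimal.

0b0000100000110111 = 0000100000110111
54867 = 1101011001010011
→ XOR → 1101111001100100 = 56932
0xDCCA = 1101110011001010
→ XOR → 0000001010101110 = 686
0b0011011101110010 = 0011011101110010
→ XOR → 0011010111011100 = 13788

13788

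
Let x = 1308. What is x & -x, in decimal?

x = 10100011100 = 1308
-x (two's complement) = …01011100100
AND   = 00000000100 = 4
(x & -x isolates the lowest set bit of x.)

4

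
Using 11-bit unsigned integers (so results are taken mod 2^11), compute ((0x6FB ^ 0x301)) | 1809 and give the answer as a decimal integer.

2043

0x6FB = 11011111011
0x301 = 01100000001
→ ^ → 10111111010 = 1530
1809 = 11100010001
→ | → 11111111011 = 2043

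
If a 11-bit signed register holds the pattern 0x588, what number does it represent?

pattern = 10110001000 (MSB is 1 ⇒ negative)
Invert: 01001110111, add 1 → 01001111000 = 632, so the value is -632.
(Equivalently: 1416 - 2^11 = 1416 - 2048 = -632.)

-632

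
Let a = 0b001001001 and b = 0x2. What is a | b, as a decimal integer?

75

a = 1001001
0x2 = 0000010
 OR → 1001011 = 75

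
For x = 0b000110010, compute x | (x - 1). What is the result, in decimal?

x = 110010 = 50
x - 1 = 110001
OR    = 110011 = 51
(x | (x - 1) sets all bits below the lowest set bit.)

51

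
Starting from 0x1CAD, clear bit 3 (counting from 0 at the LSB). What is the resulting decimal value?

x = 01110010101101
bit 3 is currently 1; clear it via x & ~(1 << 3) = x & ~8
→ 01110010100101 = 7333

7333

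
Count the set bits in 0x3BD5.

10

0x3BD5 = 11101111010101
Count the 1s: 1 + 1 + 1 + 1 + 1 + 1 + 1 + 1 + 1 + 1 = 10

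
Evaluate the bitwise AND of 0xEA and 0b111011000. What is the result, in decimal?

0xEA = 011101010
b = 111011000
AND → 011001000 = 200

200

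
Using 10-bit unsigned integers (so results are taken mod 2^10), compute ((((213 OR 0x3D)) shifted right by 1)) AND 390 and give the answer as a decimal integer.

6

213 = 0011010101
0x3D = 0000111101
→ OR → 0011111101 = 253
→ shifted right by 1 → 0001111110 = 126
390 = 0110000110
→ AND → 0000000110 = 6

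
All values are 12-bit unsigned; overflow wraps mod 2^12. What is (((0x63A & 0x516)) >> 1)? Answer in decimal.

521

0x63A = 011000111010
0x516 = 010100010110
→ & → 010000010010 = 1042
→ >> 1 → 001000001001 = 521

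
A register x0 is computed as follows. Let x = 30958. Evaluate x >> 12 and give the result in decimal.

30958 = 111100011101110
shift right by 12 → 000000000000111 = 7
(equivalently, floor(30958 / 4096))

7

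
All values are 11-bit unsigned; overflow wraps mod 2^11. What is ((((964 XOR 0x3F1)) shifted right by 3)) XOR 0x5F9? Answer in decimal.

1535

964 = 01111000100
0x3F1 = 01111110001
→ XOR → 00000110101 = 53
→ shifted right by 3 → 00000000110 = 6
0x5F9 = 10111111001
→ XOR → 10111111111 = 1535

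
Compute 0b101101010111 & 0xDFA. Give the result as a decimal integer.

a = 101101010111
0xDFA = 110111111010
AND → 100101010010 = 2386

2386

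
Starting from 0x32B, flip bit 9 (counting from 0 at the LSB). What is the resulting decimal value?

299

x = 1100101011
bit 9 is currently 1; toggle it via x ^ (1 << 9) = x ^ 512
→ 0100101011 = 299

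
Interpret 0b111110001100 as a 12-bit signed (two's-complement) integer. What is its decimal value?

pattern = 111110001100 (MSB is 1 ⇒ negative)
Invert: 000001110011, add 1 → 000001110100 = 116, so the value is -116.
(Equivalently: 3980 - 2^12 = 3980 - 4096 = -116.)

-116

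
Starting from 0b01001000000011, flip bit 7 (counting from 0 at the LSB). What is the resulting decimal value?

x = 01001000000011
bit 7 is currently 0; toggle it via x ^ (1 << 7) = x ^ 128
→ 01001010000011 = 4739

4739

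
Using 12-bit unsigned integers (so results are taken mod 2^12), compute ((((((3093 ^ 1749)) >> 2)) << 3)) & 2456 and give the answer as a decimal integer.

384

3093 = 110000010101
1749 = 011011010101
→ ^ → 101011000000 = 2752
→ >> 2 → 001010110000 = 688
→ << 3 (mod 2^12) → 010110000000 = 1408
2456 = 100110011000
→ & → 000110000000 = 384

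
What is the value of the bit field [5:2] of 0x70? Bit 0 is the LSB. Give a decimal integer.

12

v = 01110000
Shift right by 2: 011100
Mask low 4 bits: 1100 = 12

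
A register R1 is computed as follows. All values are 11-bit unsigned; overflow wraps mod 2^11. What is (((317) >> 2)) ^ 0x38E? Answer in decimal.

317 = 00100111101
→ >> 2 → 00001001111 = 79
0x38E = 01110001110
→ ^ → 01111000001 = 961

961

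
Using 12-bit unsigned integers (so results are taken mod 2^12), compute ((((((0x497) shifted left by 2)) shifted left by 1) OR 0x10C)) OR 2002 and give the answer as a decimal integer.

2046

0x497 = 010010010111
→ shifted left by 2 (mod 2^12) → 001001011100 = 604
→ shifted left by 1 (mod 2^12) → 010010111000 = 1208
0x10C = 000100001100
→ OR → 010110111100 = 1468
2002 = 011111010010
→ OR → 011111111110 = 2046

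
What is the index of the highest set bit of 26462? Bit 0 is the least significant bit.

14

26462 = 110011101011110
The topmost 1 is at position 14 (since 2^14 = 16384 ≤ 26462 < 32768).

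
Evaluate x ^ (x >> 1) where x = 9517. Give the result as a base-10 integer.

14267

x = 10010100101101 = 9517
x>>1 = 01001010010110
XOR  = 11011110111011 = 14267
(x ^ (x >> 1) gives the standard binary-reflected Gray code of x.)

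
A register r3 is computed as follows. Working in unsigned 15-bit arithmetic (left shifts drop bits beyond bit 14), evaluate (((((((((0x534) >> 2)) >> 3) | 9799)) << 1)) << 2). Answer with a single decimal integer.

13176

0x534 = 000010100110100
→ >> 2 → 000000101001101 = 333
→ >> 3 → 000000000101001 = 41
9799 = 010011001000111
→ | → 010011001101111 = 9839
→ << 1 (mod 2^15) → 100110011011110 = 19678
→ << 2 (mod 2^15) → 011001101111000 = 13176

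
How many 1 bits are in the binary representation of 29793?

7

29793 = 111010001100001
Count the 1s: 1 + 1 + 1 + 1 + 1 + 1 + 1 = 7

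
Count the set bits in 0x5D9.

0x5D9 = 10111011001
Count the 1s: 1 + 1 + 1 + 1 + 1 + 1 + 1 = 7

7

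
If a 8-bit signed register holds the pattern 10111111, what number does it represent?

pattern = 10111111 (MSB is 1 ⇒ negative)
Invert: 01000000, add 1 → 01000001 = 65, so the value is -65.
(Equivalently: 191 - 2^8 = 191 - 256 = -65.)

-65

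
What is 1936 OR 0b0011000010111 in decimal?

1943

1936 = 11110010000
b = 11000010111
 OR → 11110010111 = 1943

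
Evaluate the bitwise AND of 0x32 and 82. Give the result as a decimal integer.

0x32 = 0110010
82 = 1010010
AND → 0010010 = 18

18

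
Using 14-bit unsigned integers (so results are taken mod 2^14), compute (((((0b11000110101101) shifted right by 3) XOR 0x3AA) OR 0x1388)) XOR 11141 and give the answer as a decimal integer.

0b11000110101101 = 11000110101101
→ shifted right by 3 → 00011000110101 = 1589
0x3AA = 00001110101010
→ XOR → 00010110011111 = 1439
0x1388 = 01001110001000
→ OR → 01011110011111 = 6047
11141 = 10101110000101
→ XOR → 11110000011010 = 15386

15386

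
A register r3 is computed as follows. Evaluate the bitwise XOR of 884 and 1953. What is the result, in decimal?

1237

884 = 01101110100
1953 = 11110100001
XOR → 10011010101 = 1237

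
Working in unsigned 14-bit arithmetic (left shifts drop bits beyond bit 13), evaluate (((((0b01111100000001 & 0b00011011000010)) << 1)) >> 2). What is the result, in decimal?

0b01111100000001 = 01111100000001
0b00011011000010 = 00011011000010
→ & → 00011000000000 = 1536
→ << 1 (mod 2^14) → 00110000000000 = 3072
→ >> 2 → 00001100000000 = 768

768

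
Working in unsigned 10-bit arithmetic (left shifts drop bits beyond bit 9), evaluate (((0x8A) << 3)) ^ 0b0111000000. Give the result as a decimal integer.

400

0x8A = 0010001010
→ << 3 (mod 2^10) → 0001010000 = 80
0b0111000000 = 0111000000
→ ^ → 0110010000 = 400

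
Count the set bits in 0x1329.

0x1329 = 1001100101001
Count the 1s: 1 + 1 + 1 + 1 + 1 + 1 = 6

6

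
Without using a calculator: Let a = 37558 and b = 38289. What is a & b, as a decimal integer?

37008

37558 = 1001001010110110
38289 = 1001010110010001
AND → 1001000010010000 = 37008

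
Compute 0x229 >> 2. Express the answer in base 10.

0x229 = 1000101001
shift right by 2 → 0010001010 = 138
(equivalently, floor(553 / 4))

138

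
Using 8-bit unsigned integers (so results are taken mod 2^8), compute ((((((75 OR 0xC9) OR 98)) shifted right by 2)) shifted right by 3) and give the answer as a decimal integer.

7

75 = 01001011
0xC9 = 11001001
→ OR → 11001011 = 203
98 = 01100010
→ OR → 11101011 = 235
→ shifted right by 2 → 00111010 = 58
→ shifted right by 3 → 00000111 = 7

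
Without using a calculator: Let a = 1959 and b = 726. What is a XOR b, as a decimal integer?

1959 = 11110100111
726 = 01011010110
XOR → 10101110001 = 1393

1393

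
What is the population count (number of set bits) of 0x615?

5

0x615 = 11000010101
Count the 1s: 1 + 1 + 1 + 1 + 1 = 5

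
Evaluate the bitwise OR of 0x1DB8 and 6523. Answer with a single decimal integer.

7675

0x1DB8 = 1110110111000
6523 = 1100101111011
 OR → 1110111111011 = 7675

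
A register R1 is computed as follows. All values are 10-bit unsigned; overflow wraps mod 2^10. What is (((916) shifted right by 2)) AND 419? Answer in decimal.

916 = 1110010100
→ shifted right by 2 → 0011100101 = 229
419 = 0110100011
→ AND → 0010100001 = 161

161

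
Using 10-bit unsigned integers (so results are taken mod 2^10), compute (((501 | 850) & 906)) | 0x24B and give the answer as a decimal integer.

501 = 0111110101
850 = 1101010010
→ | → 1111110111 = 1015
906 = 1110001010
→ & → 1110000010 = 898
0x24B = 1001001011
→ | → 1111001011 = 971

971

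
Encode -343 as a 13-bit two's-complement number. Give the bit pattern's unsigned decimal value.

343 in 13 bits: 0000101010111
Invert: 1111010101000
Add 1:  1111010101001 = 7849
(Check: 2^13 - 343 = 8192 - 343 = 7849.)

7849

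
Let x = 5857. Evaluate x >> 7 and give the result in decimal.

5857 = 1011011100001
shift right by 7 → 0000000101101 = 45
(equivalently, floor(5857 / 128))

45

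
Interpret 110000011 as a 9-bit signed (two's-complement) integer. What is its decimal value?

pattern = 110000011 (MSB is 1 ⇒ negative)
Invert: 001111100, add 1 → 001111101 = 125, so the value is -125.
(Equivalently: 387 - 2^9 = 387 - 512 = -125.)

-125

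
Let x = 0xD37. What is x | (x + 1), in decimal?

3391

x = 110100110111 = 3383
x + 1 = 110100111000
OR    = 110100111111 = 3391
(x | (x + 1) sets the lowest cleared bit.)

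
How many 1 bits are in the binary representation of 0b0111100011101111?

11

n = 111100011101111
Count the 1s: 1 + 1 + 1 + 1 + 1 + 1 + 1 + 1 + 1 + 1 + 1 = 11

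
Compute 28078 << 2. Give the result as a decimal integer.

28078 = 00110110110101110
shift left by 2 → 11011011010111000 = 112312
(equivalently, 28078 × 2^2 = 28078 × 4)

112312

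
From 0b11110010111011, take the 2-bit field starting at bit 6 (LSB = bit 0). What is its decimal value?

v = 11110010111011
Shift right by 6: 11110010
Mask low 2 bits: 10 = 2

2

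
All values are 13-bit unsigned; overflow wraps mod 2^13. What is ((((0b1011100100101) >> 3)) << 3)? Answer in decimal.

5920

0b1011100100101 = 1011100100101
→ >> 3 → 0001011100100 = 740
→ << 3 (mod 2^13) → 1011100100000 = 5920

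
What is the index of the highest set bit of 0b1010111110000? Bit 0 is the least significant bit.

12

0b1010111110000 = 1010111110000
The topmost 1 is at position 12 (since 2^12 = 4096 ≤ 5616 < 8192).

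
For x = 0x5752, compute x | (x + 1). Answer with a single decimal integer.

22355

x = 101011101010010 = 22354
x + 1 = 101011101010011
OR    = 101011101010011 = 22355
(x | (x + 1) sets the lowest cleared bit.)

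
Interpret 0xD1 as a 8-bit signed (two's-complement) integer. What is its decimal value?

pattern = 11010001 (MSB is 1 ⇒ negative)
Invert: 00101110, add 1 → 00101111 = 47, so the value is -47.
(Equivalently: 209 - 2^8 = 209 - 256 = -47.)

-47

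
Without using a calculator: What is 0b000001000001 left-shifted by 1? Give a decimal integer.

130

x = 01000001
shift left by 1 → 10000010 = 130
(equivalently, 65 × 2^1 = 65 × 2)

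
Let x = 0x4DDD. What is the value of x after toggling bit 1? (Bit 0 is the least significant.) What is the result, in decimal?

x = 100110111011101
bit 1 is currently 0; toggle it via x ^ (1 << 1) = x ^ 2
→ 100110111011111 = 19935

19935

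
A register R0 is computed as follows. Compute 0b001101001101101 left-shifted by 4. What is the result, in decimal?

x = 00001101001101101
shift left by 4 → 11010011011010000 = 108240
(equivalently, 6765 × 2^4 = 6765 × 16)

108240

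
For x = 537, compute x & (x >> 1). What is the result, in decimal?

8

x = 1000011001 = 537
x>>1 = 0100001100
AND  = 0000001000 = 8
(x & (x >> 1) has a 1 wherever x has two consecutive 1 bits.)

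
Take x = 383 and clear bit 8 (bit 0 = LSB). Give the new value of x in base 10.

x = 101111111
bit 8 is currently 1; clear it via x & ~(1 << 8) = x & ~256
→ 001111111 = 127

127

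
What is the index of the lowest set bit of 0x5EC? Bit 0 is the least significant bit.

0x5EC = 10111101100
Trailing zeros: 2, so the lowest set bit is bit 2 (value 4).

2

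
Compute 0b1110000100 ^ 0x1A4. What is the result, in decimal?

a = 1110000100
0x1A4 = 0110100100
XOR → 1000100000 = 544

544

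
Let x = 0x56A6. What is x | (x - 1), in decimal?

x = 101011010100110 = 22182
x - 1 = 101011010100101
OR    = 101011010100111 = 22183
(x | (x - 1) sets all bits below the lowest set bit.)

22183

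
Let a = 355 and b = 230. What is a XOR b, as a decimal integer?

389

355 = 101100011
230 = 011100110
XOR → 110000101 = 389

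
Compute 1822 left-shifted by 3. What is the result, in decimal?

14576

1822 = 00011100011110
shift left by 3 → 11100011110000 = 14576
(equivalently, 1822 × 2^3 = 1822 × 8)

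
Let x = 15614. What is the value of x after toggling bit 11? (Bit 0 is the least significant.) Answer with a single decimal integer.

13566

x = 011110011111110
bit 11 is currently 1; toggle it via x ^ (1 << 11) = x ^ 2048
→ 011010011111110 = 13566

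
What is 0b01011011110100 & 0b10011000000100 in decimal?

a = 01011011110100
b = 10011000000100
AND → 00011000000100 = 1540

1540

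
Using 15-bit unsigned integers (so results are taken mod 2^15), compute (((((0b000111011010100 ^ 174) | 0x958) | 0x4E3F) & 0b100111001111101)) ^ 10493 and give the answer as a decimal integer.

0b000111011010100 = 000111011010100
174 = 000000010101110
→ ^ → 000111001111010 = 3706
0x958 = 000100101011000
→ | → 000111101111010 = 3962
0x4E3F = 100111000111111
→ | → 100111101111111 = 20351
0b100111001111101 = 100111001111101
→ & → 100111001111101 = 20093
10493 = 010100011111101
→ ^ → 110011010000000 = 26240

26240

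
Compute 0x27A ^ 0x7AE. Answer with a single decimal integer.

0x27A = 01001111010
0x7AE = 11110101110
XOR → 10111010100 = 1492

1492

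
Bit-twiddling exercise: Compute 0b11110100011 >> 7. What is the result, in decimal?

x = 11110100011
shift right by 7 → 00000001111 = 15
(equivalently, floor(1955 / 128))

15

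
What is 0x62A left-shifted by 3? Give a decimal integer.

0x62A = 00011000101010
shift left by 3 → 11000101010000 = 12624
(equivalently, 1578 × 2^3 = 1578 × 8)

12624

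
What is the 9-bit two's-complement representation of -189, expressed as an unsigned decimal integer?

323

189 in 9 bits: 010111101
Invert: 101000010
Add 1:  101000011 = 323
(Check: 2^9 - 189 = 512 - 189 = 323.)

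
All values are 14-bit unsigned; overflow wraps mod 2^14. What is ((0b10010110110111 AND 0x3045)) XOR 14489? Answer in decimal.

6300

0b10010110110111 = 10010110110111
0x3045 = 11000001000101
→ AND → 10000000000101 = 8197
14489 = 11100010011001
→ XOR → 01100010011100 = 6300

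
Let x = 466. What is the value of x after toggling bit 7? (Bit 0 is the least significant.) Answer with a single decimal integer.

x = 0000000111010010
bit 7 is currently 1; toggle it via x ^ (1 << 7) = x ^ 128
→ 0000000101010010 = 338

338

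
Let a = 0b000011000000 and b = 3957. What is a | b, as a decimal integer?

a = 000011000000
3957 = 111101110101
 OR → 111111110101 = 4085

4085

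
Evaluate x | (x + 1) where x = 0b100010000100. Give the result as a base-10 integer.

2181

x = 100010000100 = 2180
x + 1 = 100010000101
OR    = 100010000101 = 2181
(x | (x + 1) sets the lowest cleared bit.)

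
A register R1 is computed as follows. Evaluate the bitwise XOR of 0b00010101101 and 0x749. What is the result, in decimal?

2020

a = 00010101101
0x749 = 11101001001
XOR → 11111100100 = 2020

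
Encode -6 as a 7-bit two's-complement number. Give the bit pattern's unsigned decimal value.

6 in 7 bits: 0000110
Invert: 1111001
Add 1:  1111010 = 122
(Check: 2^7 - 6 = 128 - 6 = 122.)

122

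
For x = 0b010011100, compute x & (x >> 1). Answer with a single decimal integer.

x = 10011100 = 156
x>>1 = 01001110
AND  = 00001100 = 12
(x & (x >> 1) has a 1 wherever x has two consecutive 1 bits.)

12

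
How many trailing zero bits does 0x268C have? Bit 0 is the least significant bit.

0x268C = 10011010001100
Trailing zeros: 2, so the lowest set bit is bit 2 (value 4).

2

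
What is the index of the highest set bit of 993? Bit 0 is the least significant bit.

993 = 1111100001
The topmost 1 is at position 9 (since 2^9 = 512 ≤ 993 < 1024).

9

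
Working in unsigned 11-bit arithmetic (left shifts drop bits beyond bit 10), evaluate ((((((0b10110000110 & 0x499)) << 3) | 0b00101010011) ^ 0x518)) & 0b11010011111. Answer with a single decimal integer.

11

0b10110000110 = 10110000110
0x499 = 10010011001
→ & → 10010000000 = 1152
→ << 3 (mod 2^11) → 10000000000 = 1024
0b00101010011 = 00101010011
→ | → 10101010011 = 1363
0x518 = 10100011000
→ ^ → 00001001011 = 75
0b11010011111 = 11010011111
→ & → 00000001011 = 11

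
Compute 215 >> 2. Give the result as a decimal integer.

215 = 11010111
shift right by 2 → 00110101 = 53
(equivalently, floor(215 / 4))

53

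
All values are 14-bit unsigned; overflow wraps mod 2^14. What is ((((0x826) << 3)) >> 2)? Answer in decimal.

0x826 = 00100000100110
→ << 3 (mod 2^14) → 00000100110000 = 304
→ >> 2 → 00000001001100 = 76

76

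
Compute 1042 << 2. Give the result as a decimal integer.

4168

1042 = 0010000010010
shift left by 2 → 1000001001000 = 4168
(equivalently, 1042 × 2^2 = 1042 × 4)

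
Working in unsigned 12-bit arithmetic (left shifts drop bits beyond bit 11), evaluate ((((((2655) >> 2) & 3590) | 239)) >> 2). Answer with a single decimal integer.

187

2655 = 101001011111
→ >> 2 → 001010010111 = 663
3590 = 111000000110
→ & → 001000000110 = 518
239 = 000011101111
→ | → 001011101111 = 751
→ >> 2 → 000010111011 = 187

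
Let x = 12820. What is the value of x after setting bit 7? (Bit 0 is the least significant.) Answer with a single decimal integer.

x = 11001000010100
bit 7 is currently 0; set it via x | (1 << 7) = x | 128
→ 11001010010100 = 12948

12948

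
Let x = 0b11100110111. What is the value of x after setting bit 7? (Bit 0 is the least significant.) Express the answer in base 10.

1975

x = 11100110111
bit 7 is currently 0; set it via x | (1 << 7) = x | 128
→ 11110110111 = 1975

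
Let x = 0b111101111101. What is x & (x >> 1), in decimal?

x = 111101111101 = 3965
x>>1 = 011110111110
AND  = 011100111100 = 1852
(x & (x >> 1) has a 1 wherever x has two consecutive 1 bits.)

1852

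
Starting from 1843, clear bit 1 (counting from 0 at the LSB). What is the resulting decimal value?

x = 11100110011
bit 1 is currently 1; clear it via x & ~(1 << 1) = x & ~2
→ 11100110001 = 1841

1841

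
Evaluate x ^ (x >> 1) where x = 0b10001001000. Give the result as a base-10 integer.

x = 10001001000 = 1096
x>>1 = 01000100100
XOR  = 11001101100 = 1644
(x ^ (x >> 1) gives the standard binary-reflected Gray code of x.)

1644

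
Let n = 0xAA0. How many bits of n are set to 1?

4

0xAA0 = 101010100000
Count the 1s: 1 + 1 + 1 + 1 = 4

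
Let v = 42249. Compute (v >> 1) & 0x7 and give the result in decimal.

v = 1010010100001001
Shift right by 1: 101001010000100
Mask low 3 bits: 100 = 4

4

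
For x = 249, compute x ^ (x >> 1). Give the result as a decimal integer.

133

x = 11111001 = 249
x>>1 = 01111100
XOR  = 10000101 = 133
(x ^ (x >> 1) gives the standard binary-reflected Gray code of x.)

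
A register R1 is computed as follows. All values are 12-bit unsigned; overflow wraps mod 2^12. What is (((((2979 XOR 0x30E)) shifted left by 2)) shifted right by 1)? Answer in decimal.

2979 = 101110100011
0x30E = 001100001110
→ XOR → 100010101101 = 2221
→ shifted left by 2 (mod 2^12) → 001010110100 = 692
→ shifted right by 1 → 000101011010 = 346

346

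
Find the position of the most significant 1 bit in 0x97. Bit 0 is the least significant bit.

7

0x97 = 10010111
The topmost 1 is at position 7 (since 2^7 = 128 ≤ 151 < 256).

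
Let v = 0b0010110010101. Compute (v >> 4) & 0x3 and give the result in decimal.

v = 0010110010101
Shift right by 4: 001011001
Mask low 2 bits: 01 = 1

1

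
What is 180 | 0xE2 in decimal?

180 = 10110100
0xE2 = 11100010
 OR → 11110110 = 246

246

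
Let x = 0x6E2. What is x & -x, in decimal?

x = 11011100010 = 1762
-x (two's complement) = …00100011110
AND   = 00000000010 = 2
(x & -x isolates the lowest set bit of x.)

2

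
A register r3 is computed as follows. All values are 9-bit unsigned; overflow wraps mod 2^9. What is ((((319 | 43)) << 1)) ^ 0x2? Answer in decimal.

124

319 = 100111111
43 = 000101011
→ | → 100111111 = 319
→ << 1 (mod 2^9) → 001111110 = 126
0x2 = 000000010
→ ^ → 001111100 = 124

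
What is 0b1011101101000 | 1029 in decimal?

5997

a = 1011101101000
1029 = 0010000000101
 OR → 1011101101101 = 5997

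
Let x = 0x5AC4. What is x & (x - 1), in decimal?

x = 101101011000100 = 23236
x - 1 = 101101011000011
AND   = 101101011000000 = 23232
(x & (x - 1) clears the lowest set bit of x.)

23232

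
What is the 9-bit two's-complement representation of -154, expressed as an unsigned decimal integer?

358

154 in 9 bits: 010011010
Invert: 101100101
Add 1:  101100110 = 358
(Check: 2^9 - 154 = 512 - 154 = 358.)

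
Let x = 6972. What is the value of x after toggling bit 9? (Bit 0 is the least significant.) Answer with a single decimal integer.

x = 01101100111100
bit 9 is currently 1; toggle it via x ^ (1 << 9) = x ^ 512
→ 01100100111100 = 6460

6460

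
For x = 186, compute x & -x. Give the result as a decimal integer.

2

x = 10111010 = 186
-x (two's complement) = …01000110
AND   = 00000010 = 2
(x & -x isolates the lowest set bit of x.)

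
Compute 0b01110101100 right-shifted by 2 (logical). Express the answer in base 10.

x = 1110101100
shift right by 2 → 0011101011 = 235
(equivalently, floor(940 / 4))

235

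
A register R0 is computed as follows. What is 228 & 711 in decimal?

196

228 = 0011100100
711 = 1011000111
AND → 0011000100 = 196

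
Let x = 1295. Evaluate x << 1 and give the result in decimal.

1295 = 010100001111
shift left by 1 → 101000011110 = 2590
(equivalently, 1295 × 2^1 = 1295 × 2)

2590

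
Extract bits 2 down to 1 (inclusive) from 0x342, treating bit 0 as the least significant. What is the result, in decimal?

v = 1101000010
Shift right by 1: 110100001
Mask low 2 bits: 01 = 1

1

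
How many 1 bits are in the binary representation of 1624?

5

1624 = 11001011000
Count the 1s: 1 + 1 + 1 + 1 + 1 = 5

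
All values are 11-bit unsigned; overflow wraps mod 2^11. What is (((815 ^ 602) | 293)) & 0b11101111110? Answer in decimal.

372

815 = 01100101111
602 = 01001011010
→ ^ → 00101110101 = 373
293 = 00100100101
→ | → 00101110101 = 373
0b11101111110 = 11101111110
→ & → 00101110100 = 372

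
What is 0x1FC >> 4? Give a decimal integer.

0x1FC = 111111100
shift right by 4 → 000011111 = 31
(equivalently, floor(508 / 16))

31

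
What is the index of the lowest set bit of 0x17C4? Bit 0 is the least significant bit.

0x17C4 = 1011111000100
Trailing zeros: 2, so the lowest set bit is bit 2 (value 4).

2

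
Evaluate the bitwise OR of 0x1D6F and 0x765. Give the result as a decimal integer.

0x1D6F = 1110101101111
0x765 = 0011101100101
 OR → 1111101101111 = 8047

8047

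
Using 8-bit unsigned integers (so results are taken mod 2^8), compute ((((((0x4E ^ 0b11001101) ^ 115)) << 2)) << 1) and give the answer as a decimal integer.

0x4E = 01001110
0b11001101 = 11001101
→ ^ → 10000011 = 131
115 = 01110011
→ ^ → 11110000 = 240
→ << 2 (mod 2^8) → 11000000 = 192
→ << 1 (mod 2^8) → 10000000 = 128

128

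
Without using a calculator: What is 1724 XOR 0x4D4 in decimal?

1724 = 11010111100
0x4D4 = 10011010100
XOR → 01001101000 = 616

616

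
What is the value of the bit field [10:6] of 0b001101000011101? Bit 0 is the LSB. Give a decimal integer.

8

v = 001101000011101
Shift right by 6: 001101000
Mask low 5 bits: 01000 = 8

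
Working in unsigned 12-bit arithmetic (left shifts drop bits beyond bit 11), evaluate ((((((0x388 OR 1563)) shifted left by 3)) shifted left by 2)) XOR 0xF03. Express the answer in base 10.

3171

0x388 = 001110001000
1563 = 011000011011
→ OR → 011110011011 = 1947
→ shifted left by 3 (mod 2^12) → 110011011000 = 3288
→ shifted left by 2 (mod 2^12) → 001101100000 = 864
0xF03 = 111100000011
→ XOR → 110001100011 = 3171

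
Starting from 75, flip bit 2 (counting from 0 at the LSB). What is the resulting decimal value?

x = 00001001011
bit 2 is currently 0; toggle it via x ^ (1 << 2) = x ^ 4
→ 00001001111 = 79

79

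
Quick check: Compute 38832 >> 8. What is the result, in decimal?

38832 = 1001011110110000
shift right by 8 → 0000000010010111 = 151
(equivalently, floor(38832 / 256))

151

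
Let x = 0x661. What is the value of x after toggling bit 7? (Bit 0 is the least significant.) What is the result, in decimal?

x = 0011001100001
bit 7 is currently 0; toggle it via x ^ (1 << 7) = x ^ 128
→ 0011011100001 = 1761

1761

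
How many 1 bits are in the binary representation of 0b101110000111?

7

n = 101110000111
Count the 1s: 1 + 1 + 1 + 1 + 1 + 1 + 1 = 7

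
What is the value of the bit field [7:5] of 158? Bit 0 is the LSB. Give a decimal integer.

4

v = 10011110
Shift right by 5: 100
Mask low 3 bits: 100 = 4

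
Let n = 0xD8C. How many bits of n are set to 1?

6

0xD8C = 110110001100
Count the 1s: 1 + 1 + 1 + 1 + 1 + 1 = 6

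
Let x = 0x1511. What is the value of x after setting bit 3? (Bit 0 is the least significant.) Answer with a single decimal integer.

x = 001010100010001
bit 3 is currently 0; set it via x | (1 << 3) = x | 8
→ 001010100011001 = 5401

5401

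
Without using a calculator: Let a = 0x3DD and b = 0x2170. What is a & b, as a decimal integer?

336

0x3DD = 00001111011101
0x2170 = 10000101110000
AND → 00000101010000 = 336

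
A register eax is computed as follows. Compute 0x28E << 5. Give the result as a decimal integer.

0x28E = 000001010001110
shift left by 5 → 101000111000000 = 20928
(equivalently, 654 × 2^5 = 654 × 32)

20928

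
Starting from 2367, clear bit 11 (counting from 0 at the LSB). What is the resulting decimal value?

x = 0100100111111
bit 11 is currently 1; clear it via x & ~(1 << 11) = x & ~2048
→ 0000100111111 = 319

319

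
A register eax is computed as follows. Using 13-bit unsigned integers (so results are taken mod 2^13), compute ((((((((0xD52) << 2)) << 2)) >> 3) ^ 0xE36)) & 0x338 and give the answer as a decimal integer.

0xD52 = 0110101010010
→ << 2 (mod 2^13) → 1010101001000 = 5448
→ << 2 (mod 2^13) → 1010100100000 = 5408
→ >> 3 → 0001010100100 = 676
0xE36 = 0111000110110
→ ^ → 0110010010010 = 3218
0x338 = 0001100111000
→ & → 0000000010000 = 16

16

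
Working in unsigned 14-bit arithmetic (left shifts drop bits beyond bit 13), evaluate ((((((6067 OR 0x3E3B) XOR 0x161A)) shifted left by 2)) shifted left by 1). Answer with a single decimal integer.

6067 = 01011110110011
0x3E3B = 11111000111011
→ OR → 11111110111011 = 16315
0x161A = 01011000011010
→ XOR → 10100110100001 = 10657
→ shifted left by 2 (mod 2^14) → 10011010000100 = 9860
→ shifted left by 1 (mod 2^14) → 00110100001000 = 3336

3336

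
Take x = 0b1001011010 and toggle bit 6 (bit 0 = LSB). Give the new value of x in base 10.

x = 1001011010
bit 6 is currently 1; toggle it via x ^ (1 << 6) = x ^ 64
→ 1000011010 = 538

538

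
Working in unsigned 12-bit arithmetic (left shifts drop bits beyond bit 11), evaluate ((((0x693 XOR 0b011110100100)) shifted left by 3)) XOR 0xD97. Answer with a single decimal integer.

0x693 = 011010010011
0b011110100100 = 011110100100
→ XOR → 000100110111 = 311
→ shifted left by 3 (mod 2^12) → 100110111000 = 2488
0xD97 = 110110010111
→ XOR → 010000101111 = 1071

1071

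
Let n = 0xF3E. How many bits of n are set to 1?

0xF3E = 111100111110
Count the 1s: 1 + 1 + 1 + 1 + 1 + 1 + 1 + 1 + 1 = 9

9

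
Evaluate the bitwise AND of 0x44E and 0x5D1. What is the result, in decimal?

0x44E = 10001001110
0x5D1 = 10111010001
AND → 10001000000 = 1088

1088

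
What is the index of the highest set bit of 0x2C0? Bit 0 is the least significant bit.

0x2C0 = 1011000000
The topmost 1 is at position 9 (since 2^9 = 512 ≤ 704 < 1024).

9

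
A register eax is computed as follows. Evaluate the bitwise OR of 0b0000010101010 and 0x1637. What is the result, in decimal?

a = 0000010101010
0x1637 = 1011000110111
 OR → 1011010111111 = 5823

5823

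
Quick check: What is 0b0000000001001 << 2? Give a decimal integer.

x = 001001
shift left by 2 → 100100 = 36
(equivalently, 9 × 2^2 = 9 × 4)

36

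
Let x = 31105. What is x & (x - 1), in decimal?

31104

x = 111100110000001 = 31105
x - 1 = 111100110000000
AND   = 111100110000000 = 31104
(x & (x - 1) clears the lowest set bit of x.)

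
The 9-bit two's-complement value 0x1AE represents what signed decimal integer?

-82

pattern = 110101110 (MSB is 1 ⇒ negative)
Invert: 001010001, add 1 → 001010010 = 82, so the value is -82.
(Equivalently: 430 - 2^9 = 430 - 512 = -82.)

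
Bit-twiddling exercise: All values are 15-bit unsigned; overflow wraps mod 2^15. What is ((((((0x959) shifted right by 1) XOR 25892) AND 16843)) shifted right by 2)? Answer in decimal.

4194

0x959 = 000100101011001
→ shifted right by 1 → 000010010101100 = 1196
25892 = 110010100100100
→ XOR → 110000110001000 = 24968
16843 = 100000111001011
→ AND → 100000110001000 = 16776
→ shifted right by 2 → 001000001100010 = 4194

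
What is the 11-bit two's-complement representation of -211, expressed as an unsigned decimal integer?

211 in 11 bits: 00011010011
Invert: 11100101100
Add 1:  11100101101 = 1837
(Check: 2^11 - 211 = 2048 - 211 = 1837.)

1837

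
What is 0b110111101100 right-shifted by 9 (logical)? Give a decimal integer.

x = 110111101100
shift right by 9 → 000000000110 = 6
(equivalently, floor(3564 / 512))

6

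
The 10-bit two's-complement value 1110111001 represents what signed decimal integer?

pattern = 1110111001 (MSB is 1 ⇒ negative)
Invert: 0001000110, add 1 → 0001000111 = 71, so the value is -71.
(Equivalently: 953 - 2^10 = 953 - 1024 = -71.)

-71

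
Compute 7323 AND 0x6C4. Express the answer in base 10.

1152

7323 = 1110010011011
0x6C4 = 0011011000100
AND → 0010010000000 = 1152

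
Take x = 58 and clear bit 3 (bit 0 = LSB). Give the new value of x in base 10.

x = 000000111010
bit 3 is currently 1; clear it via x & ~(1 << 3) = x & ~8
→ 000000110010 = 50

50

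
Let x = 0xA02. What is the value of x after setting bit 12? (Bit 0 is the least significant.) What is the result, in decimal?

x = 0101000000010
bit 12 is currently 0; set it via x | (1 << 12) = x | 4096
→ 1101000000010 = 6658

6658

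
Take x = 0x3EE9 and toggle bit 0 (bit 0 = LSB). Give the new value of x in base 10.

x = 0011111011101001
bit 0 is currently 1; toggle it via x ^ (1 << 0) = x ^ 1
→ 0011111011101000 = 16104

16104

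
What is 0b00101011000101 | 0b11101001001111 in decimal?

a = 00101011000101
b = 11101001001111
 OR → 11101011001111 = 15055

15055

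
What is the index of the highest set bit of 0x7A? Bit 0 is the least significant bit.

0x7A = 1111010
The topmost 1 is at position 6 (since 2^6 = 64 ≤ 122 < 128).

6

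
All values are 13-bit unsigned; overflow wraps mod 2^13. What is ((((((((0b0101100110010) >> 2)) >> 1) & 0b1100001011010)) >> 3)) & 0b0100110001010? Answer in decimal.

0b0101100110010 = 0101100110010
→ >> 2 → 0001011001100 = 716
→ >> 1 → 0000101100110 = 358
0b1100001011010 = 1100001011010
→ & → 0000001000010 = 66
→ >> 3 → 0000000001000 = 8
0b0100110001010 = 0100110001010
→ & → 0000000001000 = 8

8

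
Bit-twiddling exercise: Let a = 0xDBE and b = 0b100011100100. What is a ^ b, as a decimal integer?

0xDBE = 110110111110
b = 100011100100
XOR → 010101011010 = 1370

1370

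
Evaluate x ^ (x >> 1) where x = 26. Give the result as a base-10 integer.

23

x = 11010 = 26
x>>1 = 01101
XOR  = 10111 = 23
(x ^ (x >> 1) gives the standard binary-reflected Gray code of x.)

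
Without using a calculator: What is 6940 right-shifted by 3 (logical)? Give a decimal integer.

6940 = 1101100011100
shift right by 3 → 0001101100011 = 867
(equivalently, floor(6940 / 8))

867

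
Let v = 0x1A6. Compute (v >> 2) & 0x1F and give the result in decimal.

v = 110100110
Shift right by 2: 1101001
Mask low 5 bits: 01001 = 9

9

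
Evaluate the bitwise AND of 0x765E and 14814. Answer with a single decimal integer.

12382

0x765E = 111011001011110
14814 = 011100111011110
AND → 011000001011110 = 12382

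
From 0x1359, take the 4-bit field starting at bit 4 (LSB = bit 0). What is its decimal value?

v = 01001101011001
Shift right by 4: 0100110101
Mask low 4 bits: 0101 = 5

5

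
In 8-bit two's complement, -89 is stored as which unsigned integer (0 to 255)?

89 in 8 bits: 01011001
Invert: 10100110
Add 1:  10100111 = 167
(Check: 2^8 - 89 = 256 - 89 = 167.)

167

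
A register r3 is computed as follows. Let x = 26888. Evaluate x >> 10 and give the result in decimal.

26

26888 = 110100100001000
shift right by 10 → 000000000011010 = 26
(equivalently, floor(26888 / 1024))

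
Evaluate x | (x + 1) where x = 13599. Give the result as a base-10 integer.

13631

x = 11010100011111 = 13599
x + 1 = 11010100100000
OR    = 11010100111111 = 13631
(x | (x + 1) sets the lowest cleared bit.)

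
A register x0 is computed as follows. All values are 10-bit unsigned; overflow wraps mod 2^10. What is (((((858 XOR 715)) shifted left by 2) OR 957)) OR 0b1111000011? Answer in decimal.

858 = 1101011010
715 = 1011001011
→ XOR → 0110010001 = 401
→ shifted left by 2 (mod 2^10) → 1001000100 = 580
957 = 1110111101
→ OR → 1111111101 = 1021
0b1111000011 = 1111000011
→ OR → 1111111111 = 1023

1023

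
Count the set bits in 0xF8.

0xF8 = 11111000
Count the 1s: 1 + 1 + 1 + 1 + 1 = 5

5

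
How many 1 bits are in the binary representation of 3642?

3642 = 111000111010
Count the 1s: 1 + 1 + 1 + 1 + 1 + 1 + 1 = 7

7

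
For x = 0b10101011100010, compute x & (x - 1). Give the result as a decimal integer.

x = 10101011100010 = 10978
x - 1 = 10101011100001
AND   = 10101011100000 = 10976
(x & (x - 1) clears the lowest set bit of x.)

10976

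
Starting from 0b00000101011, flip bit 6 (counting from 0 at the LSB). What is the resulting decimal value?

x = 00000101011
bit 6 is currently 0; toggle it via x ^ (1 << 6) = x ^ 64
→ 00001101011 = 107

107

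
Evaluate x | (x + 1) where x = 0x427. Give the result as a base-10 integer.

x = 10000100111 = 1063
x + 1 = 10000101000
OR    = 10000101111 = 1071
(x | (x + 1) sets the lowest cleared bit.)

1071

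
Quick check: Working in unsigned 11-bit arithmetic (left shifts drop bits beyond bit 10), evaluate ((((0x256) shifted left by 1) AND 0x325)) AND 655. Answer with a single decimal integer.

0x256 = 01001010110
→ shifted left by 1 (mod 2^11) → 10010101100 = 1196
0x325 = 01100100101
→ AND → 00000100100 = 36
655 = 01010001111
→ AND → 00000000100 = 4

4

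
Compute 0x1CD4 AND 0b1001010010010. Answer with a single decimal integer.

4240

0x1CD4 = 1110011010100
b = 1001010010010
AND → 1000010010000 = 4240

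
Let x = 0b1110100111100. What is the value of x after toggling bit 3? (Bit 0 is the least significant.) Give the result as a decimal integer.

x = 1110100111100
bit 3 is currently 1; toggle it via x ^ (1 << 3) = x ^ 8
→ 1110100110100 = 7476

7476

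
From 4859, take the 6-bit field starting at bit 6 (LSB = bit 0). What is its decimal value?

11

v = 1001011111011
Shift right by 6: 1001011
Mask low 6 bits: 001011 = 11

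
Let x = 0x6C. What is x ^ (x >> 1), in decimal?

90

x = 1101100 = 108
x>>1 = 0110110
XOR  = 1011010 = 90
(x ^ (x >> 1) gives the standard binary-reflected Gray code of x.)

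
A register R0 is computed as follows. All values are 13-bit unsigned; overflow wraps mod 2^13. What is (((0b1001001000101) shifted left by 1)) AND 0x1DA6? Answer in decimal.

0b1001001000101 = 1001001000101
→ shifted left by 1 (mod 2^13) → 0010010001010 = 1162
0x1DA6 = 1110110100110
→ AND → 0010010000010 = 1154

1154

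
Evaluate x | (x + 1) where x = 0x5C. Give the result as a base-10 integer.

93

x = 1011100 = 92
x + 1 = 1011101
OR    = 1011101 = 93
(x | (x + 1) sets the lowest cleared bit.)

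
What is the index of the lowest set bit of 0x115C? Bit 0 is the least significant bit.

2

0x115C = 1000101011100
Trailing zeros: 2, so the lowest set bit is bit 2 (value 4).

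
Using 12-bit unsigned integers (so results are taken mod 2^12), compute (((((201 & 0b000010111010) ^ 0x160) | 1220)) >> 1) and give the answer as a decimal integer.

201 = 000011001001
0b000010111010 = 000010111010
→ & → 000010001000 = 136
0x160 = 000101100000
→ ^ → 000111101000 = 488
1220 = 010011000100
→ | → 010111101100 = 1516
→ >> 1 → 001011110110 = 758

758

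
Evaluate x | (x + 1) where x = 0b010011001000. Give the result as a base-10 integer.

1225

x = 10011001000 = 1224
x + 1 = 10011001001
OR    = 10011001001 = 1225
(x | (x + 1) sets the lowest cleared bit.)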